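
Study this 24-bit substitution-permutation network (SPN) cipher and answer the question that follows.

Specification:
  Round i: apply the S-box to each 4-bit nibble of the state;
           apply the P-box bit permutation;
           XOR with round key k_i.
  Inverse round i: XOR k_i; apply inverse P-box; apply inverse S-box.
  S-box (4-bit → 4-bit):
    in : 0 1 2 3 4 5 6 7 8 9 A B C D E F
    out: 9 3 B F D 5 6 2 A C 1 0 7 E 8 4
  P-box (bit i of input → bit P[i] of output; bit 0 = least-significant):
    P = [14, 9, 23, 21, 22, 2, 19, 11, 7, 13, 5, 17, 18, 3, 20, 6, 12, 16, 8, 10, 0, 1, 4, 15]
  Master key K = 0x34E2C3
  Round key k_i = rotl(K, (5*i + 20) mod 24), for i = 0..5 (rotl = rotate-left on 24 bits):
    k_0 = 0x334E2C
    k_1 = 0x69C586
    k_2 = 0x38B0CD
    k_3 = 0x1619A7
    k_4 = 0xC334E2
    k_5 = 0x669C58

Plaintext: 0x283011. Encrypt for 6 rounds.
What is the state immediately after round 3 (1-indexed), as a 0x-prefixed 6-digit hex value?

s_0 = plaintext = 0x283011
s_1 = Round(s_0, k_0) = 0x6488E3
s_2 = Round(s_1, k_1) = 0xCBBADC
s_3 = Round(s_2, k_2) = 0xB0FA5A
s_4 = Round(s_3, k_3) = 0x4E4D27
s_5 = Round(s_4, k_4) = 0x959A97
s_6 = Round(s_5, k_5) = 0x7E0788

0xB0FA5A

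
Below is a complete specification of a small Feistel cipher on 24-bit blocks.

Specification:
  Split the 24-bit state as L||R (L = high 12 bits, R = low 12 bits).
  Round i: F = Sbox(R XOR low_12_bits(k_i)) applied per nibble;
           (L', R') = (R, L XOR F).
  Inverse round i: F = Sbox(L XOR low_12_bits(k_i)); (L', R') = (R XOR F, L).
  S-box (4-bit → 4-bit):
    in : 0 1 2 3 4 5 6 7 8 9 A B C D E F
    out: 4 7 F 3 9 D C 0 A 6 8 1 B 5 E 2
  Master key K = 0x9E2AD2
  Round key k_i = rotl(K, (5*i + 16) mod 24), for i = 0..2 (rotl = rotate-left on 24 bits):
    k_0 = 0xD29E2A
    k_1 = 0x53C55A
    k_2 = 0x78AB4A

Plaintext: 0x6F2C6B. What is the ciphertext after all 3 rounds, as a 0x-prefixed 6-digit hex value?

0x759216

s_0 = plaintext = 0x6F2C6B
s_1 = Round(s_0, k_0) = 0xC6B965
s_2 = Round(s_1, k_1) = 0x965759
s_3 = Round(s_2, k_2) = 0x759216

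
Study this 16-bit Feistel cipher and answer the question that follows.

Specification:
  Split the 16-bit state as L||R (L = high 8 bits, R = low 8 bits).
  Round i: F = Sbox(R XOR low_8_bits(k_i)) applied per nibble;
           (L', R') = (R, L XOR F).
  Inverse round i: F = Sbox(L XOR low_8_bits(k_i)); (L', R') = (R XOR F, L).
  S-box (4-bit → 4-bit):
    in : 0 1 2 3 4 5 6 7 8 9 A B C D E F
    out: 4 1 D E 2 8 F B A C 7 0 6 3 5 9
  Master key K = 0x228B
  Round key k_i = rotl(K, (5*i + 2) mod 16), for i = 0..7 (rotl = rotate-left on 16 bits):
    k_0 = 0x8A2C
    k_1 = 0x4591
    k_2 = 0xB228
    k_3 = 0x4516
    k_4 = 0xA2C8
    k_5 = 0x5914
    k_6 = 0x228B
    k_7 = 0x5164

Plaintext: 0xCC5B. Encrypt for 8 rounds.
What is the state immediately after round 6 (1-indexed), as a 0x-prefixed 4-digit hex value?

0xCA3A

s_0 = plaintext = 0xCC5B
s_1 = Round(s_0, k_0) = 0x5B77
s_2 = Round(s_1, k_1) = 0x7704
s_3 = Round(s_2, k_2) = 0x04A1
s_4 = Round(s_3, k_3) = 0xA10F
s_5 = Round(s_4, k_4) = 0x0FCA
s_6 = Round(s_5, k_5) = 0xCA3A
s_7 = Round(s_6, k_6) = 0x3ACB
s_8 = Round(s_7, k_7) = 0xCB43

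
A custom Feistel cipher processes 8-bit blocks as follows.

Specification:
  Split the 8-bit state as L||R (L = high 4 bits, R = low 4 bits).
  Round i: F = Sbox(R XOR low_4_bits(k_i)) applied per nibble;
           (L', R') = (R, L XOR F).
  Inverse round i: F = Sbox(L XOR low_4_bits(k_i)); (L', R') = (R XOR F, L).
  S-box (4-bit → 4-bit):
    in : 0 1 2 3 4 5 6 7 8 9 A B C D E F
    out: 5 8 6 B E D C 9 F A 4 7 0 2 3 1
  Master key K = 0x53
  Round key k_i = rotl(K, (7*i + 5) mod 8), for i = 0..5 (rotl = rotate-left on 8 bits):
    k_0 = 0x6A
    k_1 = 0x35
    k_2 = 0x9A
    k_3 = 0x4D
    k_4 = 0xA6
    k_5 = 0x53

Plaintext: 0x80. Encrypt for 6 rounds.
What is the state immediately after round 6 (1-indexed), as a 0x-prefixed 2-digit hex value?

s_0 = plaintext = 0x80
s_1 = Round(s_0, k_0) = 0x0C
s_2 = Round(s_1, k_1) = 0xCA
s_3 = Round(s_2, k_2) = 0xA9
s_4 = Round(s_3, k_3) = 0x94
s_5 = Round(s_4, k_4) = 0x4F
s_6 = Round(s_5, k_5) = 0xF4

0xF4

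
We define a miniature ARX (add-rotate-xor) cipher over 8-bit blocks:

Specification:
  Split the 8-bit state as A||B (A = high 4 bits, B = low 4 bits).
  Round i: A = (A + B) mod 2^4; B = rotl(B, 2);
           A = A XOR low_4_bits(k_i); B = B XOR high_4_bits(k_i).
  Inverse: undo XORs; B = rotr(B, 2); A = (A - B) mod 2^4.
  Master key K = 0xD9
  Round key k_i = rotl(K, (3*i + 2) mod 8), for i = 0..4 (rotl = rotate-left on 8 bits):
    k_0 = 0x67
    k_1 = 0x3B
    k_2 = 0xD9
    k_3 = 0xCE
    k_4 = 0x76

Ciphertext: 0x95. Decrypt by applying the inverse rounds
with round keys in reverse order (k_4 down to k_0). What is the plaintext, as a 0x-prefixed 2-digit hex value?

s_0 = ciphertext = 0x95
s_1 = InvRound(s_0, k_4) = 0x78
s_2 = InvRound(s_1, k_3) = 0x81
s_3 = InvRound(s_2, k_2) = 0xE3
s_4 = InvRound(s_3, k_1) = 0x50
s_5 = InvRound(s_4, k_0) = 0x99

0x99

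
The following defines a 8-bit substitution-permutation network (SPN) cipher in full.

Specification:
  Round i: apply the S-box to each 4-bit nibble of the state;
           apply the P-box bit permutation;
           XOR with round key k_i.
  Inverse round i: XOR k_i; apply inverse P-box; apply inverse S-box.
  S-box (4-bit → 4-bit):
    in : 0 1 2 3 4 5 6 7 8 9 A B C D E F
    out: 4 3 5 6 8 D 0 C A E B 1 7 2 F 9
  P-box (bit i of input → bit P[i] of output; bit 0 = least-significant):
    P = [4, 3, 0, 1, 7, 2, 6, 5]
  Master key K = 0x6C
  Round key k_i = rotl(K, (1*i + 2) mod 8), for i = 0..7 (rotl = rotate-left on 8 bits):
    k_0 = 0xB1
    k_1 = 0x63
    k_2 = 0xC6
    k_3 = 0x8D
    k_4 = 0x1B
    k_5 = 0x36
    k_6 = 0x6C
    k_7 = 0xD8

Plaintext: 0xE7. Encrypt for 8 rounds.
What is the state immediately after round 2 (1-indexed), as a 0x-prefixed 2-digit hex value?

0x83

s_0 = plaintext = 0xE7
s_1 = Round(s_0, k_0) = 0x56
s_2 = Round(s_1, k_1) = 0x83
s_3 = Round(s_2, k_2) = 0xEB
s_4 = Round(s_3, k_3) = 0x79
s_5 = Round(s_4, k_4) = 0x70
s_6 = Round(s_5, k_5) = 0x57
s_7 = Round(s_6, k_6) = 0x8F
s_8 = Round(s_7, k_7) = 0xEE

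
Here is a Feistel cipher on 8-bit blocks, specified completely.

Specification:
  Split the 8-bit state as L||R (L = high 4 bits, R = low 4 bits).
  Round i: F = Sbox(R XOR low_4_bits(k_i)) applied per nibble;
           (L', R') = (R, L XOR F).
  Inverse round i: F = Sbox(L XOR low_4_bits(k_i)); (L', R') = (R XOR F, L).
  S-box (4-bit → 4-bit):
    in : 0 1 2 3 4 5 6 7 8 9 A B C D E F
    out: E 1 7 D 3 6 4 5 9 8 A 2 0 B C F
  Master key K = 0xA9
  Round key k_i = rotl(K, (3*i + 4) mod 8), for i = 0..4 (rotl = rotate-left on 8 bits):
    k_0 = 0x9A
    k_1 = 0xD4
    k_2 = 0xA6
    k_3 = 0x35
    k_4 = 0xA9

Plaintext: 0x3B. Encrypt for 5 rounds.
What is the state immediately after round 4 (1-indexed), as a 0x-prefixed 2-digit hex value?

s_0 = plaintext = 0x3B
s_1 = Round(s_0, k_0) = 0xB2
s_2 = Round(s_1, k_1) = 0x2F
s_3 = Round(s_2, k_2) = 0xFA
s_4 = Round(s_3, k_3) = 0xA0
s_5 = Round(s_4, k_4) = 0x02

0xA0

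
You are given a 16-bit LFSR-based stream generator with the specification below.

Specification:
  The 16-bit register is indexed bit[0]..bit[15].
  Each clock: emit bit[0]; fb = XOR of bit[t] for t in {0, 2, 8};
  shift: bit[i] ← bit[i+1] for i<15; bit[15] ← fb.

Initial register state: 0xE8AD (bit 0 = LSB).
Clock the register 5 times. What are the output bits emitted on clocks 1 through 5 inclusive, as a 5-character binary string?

10110

reg_0 = 0xE8AD
clock 1: out=1, reg = 0x7456
clock 2: out=0, reg = 0xBA2B
clock 3: out=1, reg = 0xDD15
clock 4: out=1, reg = 0xEE8A
clock 5: out=0, reg = 0x7745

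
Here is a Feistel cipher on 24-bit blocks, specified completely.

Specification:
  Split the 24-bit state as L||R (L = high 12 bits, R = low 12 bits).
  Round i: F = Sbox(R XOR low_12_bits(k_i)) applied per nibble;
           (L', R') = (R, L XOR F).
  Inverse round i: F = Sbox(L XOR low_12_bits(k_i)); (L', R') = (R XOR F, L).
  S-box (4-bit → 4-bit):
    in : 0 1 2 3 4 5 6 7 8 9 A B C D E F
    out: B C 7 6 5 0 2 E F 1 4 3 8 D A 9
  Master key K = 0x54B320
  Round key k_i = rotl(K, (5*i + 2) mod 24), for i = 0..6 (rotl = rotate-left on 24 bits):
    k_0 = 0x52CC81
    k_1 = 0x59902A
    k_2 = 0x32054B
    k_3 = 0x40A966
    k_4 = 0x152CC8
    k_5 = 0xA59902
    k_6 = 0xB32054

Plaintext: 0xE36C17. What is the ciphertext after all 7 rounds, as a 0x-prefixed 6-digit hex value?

0xABCDA3

s_0 = plaintext = 0xE36C17
s_1 = Round(s_0, k_0) = 0xC17524
s_2 = Round(s_1, k_1) = 0x524CAD
s_3 = Round(s_2, k_2) = 0xCAD486
s_4 = Round(s_3, k_3) = 0x486106
s_5 = Round(s_4, k_4) = 0x10690C
s_6 = Round(s_5, k_5) = 0x90CABC
s_7 = Round(s_6, k_6) = 0xABCDA3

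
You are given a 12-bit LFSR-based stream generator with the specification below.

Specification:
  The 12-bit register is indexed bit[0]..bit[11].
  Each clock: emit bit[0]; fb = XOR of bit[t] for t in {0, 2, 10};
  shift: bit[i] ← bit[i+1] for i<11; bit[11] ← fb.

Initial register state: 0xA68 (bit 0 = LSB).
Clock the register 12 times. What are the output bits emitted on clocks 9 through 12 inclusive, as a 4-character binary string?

reg_0 = 0xA68
clock 1: out=0, reg = 0x534
clock 2: out=0, reg = 0x29A
clock 3: out=0, reg = 0x14D
clock 4: out=1, reg = 0x0A6
clock 5: out=0, reg = 0x853
clock 6: out=1, reg = 0xC29
clock 7: out=1, reg = 0x614
clock 8: out=0, reg = 0x30A
clock 9: out=0, reg = 0x185
clock 10: out=1, reg = 0x0C2
clock 11: out=0, reg = 0x061
clock 12: out=1, reg = 0x830

0101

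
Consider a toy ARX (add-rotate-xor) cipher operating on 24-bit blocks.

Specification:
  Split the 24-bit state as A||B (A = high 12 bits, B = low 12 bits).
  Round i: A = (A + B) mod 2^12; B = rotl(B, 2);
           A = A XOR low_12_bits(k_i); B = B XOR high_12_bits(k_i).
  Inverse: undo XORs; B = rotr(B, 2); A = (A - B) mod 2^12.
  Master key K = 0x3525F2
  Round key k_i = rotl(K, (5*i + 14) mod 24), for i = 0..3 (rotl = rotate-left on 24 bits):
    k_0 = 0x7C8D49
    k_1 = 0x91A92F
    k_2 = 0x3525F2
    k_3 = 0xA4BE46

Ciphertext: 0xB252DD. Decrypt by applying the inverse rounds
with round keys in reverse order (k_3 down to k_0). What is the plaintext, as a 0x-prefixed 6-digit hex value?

0xFA0686

s_0 = ciphertext = 0xB252DD
s_1 = InvRound(s_0, k_3) = 0xB3EA25
s_2 = InvRound(s_1, k_2) = 0x06FE5D
s_3 = InvRound(s_2, k_1) = 0xB6FDD1
s_4 = InvRound(s_3, k_0) = 0xFA0686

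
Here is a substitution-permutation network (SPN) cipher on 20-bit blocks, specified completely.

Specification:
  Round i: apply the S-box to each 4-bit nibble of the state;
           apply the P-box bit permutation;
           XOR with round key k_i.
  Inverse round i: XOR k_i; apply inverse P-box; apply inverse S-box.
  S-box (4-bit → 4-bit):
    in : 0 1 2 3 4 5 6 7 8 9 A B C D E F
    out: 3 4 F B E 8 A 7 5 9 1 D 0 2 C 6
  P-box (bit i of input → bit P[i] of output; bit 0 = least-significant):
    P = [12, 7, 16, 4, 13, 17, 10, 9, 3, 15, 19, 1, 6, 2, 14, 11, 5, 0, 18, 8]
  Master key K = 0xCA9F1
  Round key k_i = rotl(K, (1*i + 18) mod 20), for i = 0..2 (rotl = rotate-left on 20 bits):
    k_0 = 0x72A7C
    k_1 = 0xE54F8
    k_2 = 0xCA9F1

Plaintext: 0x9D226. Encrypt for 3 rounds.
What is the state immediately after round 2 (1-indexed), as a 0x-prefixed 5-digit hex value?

0xF8429

s_0 = plaintext = 0x9D226
s_1 = Round(s_0, k_0) = 0xD8DC2
s_2 = Round(s_1, k_1) = 0xF8429
s_3 = Round(s_2, k_2) = 0x25FA2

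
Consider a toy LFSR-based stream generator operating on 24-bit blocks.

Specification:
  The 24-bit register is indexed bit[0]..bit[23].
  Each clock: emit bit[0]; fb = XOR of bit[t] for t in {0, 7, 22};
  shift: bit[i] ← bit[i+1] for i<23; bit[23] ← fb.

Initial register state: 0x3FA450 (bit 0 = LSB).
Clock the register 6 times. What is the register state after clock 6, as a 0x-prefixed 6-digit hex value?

0xE0FE91

reg_0 = 0x3FA450
clock 1: out=0, reg = 0x1FD228
clock 2: out=0, reg = 0x0FE914
clock 3: out=0, reg = 0x07F48A
clock 4: out=0, reg = 0x83FA45
clock 5: out=1, reg = 0xC1FD22
clock 6: out=0, reg = 0xE0FE91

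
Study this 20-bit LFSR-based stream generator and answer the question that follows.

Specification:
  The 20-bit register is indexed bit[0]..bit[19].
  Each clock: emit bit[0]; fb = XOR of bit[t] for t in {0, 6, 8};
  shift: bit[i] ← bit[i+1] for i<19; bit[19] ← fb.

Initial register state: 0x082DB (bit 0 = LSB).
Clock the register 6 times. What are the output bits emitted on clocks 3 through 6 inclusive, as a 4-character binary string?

0110

reg_0 = 0x082DB
clock 1: out=1, reg = 0x0416D
clock 2: out=1, reg = 0x820B6
clock 3: out=0, reg = 0x4105B
clock 4: out=1, reg = 0x2082D
clock 5: out=1, reg = 0x90416
clock 6: out=0, reg = 0x4820B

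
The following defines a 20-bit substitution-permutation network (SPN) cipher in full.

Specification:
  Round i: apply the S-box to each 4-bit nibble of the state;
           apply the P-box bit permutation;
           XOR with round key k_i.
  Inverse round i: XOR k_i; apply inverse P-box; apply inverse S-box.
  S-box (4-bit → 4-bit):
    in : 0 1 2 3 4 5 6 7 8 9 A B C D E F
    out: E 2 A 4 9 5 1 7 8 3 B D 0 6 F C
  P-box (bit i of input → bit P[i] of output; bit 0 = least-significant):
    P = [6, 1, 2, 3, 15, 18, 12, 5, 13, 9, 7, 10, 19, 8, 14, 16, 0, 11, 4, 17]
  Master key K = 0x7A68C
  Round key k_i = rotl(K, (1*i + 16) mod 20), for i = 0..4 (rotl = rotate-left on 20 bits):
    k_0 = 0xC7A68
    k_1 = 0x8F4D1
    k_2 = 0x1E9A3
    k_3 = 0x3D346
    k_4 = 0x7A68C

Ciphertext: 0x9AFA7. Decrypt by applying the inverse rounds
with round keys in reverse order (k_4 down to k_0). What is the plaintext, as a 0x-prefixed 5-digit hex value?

s_0 = ciphertext = 0x9AFA7
s_1 = InvRound(s_0, k_4) = 0xA9C22
s_2 = InvRound(s_1, k_3) = 0x1E285
s_3 = InvRound(s_2, k_2) = 0x1118D
s_4 = InvRound(s_3, k_1) = 0x3E46B
s_5 = InvRound(s_4, k_0) = 0xA4271

0xA4271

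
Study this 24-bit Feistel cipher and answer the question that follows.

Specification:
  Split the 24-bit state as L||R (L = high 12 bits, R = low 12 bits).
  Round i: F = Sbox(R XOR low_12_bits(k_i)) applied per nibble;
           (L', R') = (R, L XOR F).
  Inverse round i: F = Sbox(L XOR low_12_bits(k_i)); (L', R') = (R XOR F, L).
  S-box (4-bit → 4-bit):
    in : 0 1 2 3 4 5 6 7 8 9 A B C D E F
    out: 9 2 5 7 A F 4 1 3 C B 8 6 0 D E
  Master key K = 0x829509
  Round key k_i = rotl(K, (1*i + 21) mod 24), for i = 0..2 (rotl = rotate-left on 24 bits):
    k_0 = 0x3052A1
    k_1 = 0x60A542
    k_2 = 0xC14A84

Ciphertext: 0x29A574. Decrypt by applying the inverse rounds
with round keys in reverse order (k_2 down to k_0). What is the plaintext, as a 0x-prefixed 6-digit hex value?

s_0 = ciphertext = 0x29A574
s_1 = InvRound(s_0, k_2) = 0x65929A
s_2 = InvRound(s_1, k_1) = 0x5B2659
s_3 = InvRound(s_2, k_0) = 0x77E5B2

0x77E5B2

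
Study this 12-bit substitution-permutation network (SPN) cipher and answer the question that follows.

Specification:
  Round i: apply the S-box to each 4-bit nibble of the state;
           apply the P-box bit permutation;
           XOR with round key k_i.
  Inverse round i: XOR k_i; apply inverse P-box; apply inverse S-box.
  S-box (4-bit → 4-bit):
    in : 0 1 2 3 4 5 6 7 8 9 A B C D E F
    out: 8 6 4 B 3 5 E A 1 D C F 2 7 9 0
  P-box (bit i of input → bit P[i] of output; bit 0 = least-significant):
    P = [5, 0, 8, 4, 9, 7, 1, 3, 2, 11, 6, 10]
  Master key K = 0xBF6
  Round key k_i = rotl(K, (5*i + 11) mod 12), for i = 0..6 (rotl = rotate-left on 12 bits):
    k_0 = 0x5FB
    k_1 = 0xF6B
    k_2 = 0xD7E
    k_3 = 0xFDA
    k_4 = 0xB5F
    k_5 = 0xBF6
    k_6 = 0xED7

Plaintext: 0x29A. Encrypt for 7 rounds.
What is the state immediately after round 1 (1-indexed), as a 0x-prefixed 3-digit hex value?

0x6A1

s_0 = plaintext = 0x29A
s_1 = Round(s_0, k_0) = 0x6A1
s_2 = Round(s_1, k_1) = 0x220
s_3 = Round(s_2, k_2) = 0xD2C
s_4 = Round(s_3, k_3) = 0x79D
s_5 = Round(s_4, k_4) = 0x474
s_6 = Round(s_5, k_5) = 0x35B
s_7 = Round(s_6, k_6) = 0x1E0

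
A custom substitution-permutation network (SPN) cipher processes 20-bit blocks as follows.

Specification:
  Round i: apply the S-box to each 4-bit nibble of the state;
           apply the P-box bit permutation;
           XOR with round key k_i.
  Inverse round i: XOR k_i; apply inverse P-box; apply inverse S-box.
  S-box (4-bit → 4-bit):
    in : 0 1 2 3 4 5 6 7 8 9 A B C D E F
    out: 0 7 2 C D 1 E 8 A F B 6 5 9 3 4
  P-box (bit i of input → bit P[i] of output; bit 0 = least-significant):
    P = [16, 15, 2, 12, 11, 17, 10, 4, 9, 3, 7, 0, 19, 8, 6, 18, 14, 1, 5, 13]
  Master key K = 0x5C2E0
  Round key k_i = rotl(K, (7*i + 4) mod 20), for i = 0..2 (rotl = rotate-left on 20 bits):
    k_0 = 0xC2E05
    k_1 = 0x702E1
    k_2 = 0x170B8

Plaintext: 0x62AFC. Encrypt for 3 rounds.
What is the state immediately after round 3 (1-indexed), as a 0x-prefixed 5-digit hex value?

0x384C8

s_0 = plaintext = 0x62AFC
s_1 = Round(s_0, k_0) = 0xD092A
s_2 = Round(s_1, k_1) = 0x4F068
s_3 = Round(s_2, k_2) = 0x384C8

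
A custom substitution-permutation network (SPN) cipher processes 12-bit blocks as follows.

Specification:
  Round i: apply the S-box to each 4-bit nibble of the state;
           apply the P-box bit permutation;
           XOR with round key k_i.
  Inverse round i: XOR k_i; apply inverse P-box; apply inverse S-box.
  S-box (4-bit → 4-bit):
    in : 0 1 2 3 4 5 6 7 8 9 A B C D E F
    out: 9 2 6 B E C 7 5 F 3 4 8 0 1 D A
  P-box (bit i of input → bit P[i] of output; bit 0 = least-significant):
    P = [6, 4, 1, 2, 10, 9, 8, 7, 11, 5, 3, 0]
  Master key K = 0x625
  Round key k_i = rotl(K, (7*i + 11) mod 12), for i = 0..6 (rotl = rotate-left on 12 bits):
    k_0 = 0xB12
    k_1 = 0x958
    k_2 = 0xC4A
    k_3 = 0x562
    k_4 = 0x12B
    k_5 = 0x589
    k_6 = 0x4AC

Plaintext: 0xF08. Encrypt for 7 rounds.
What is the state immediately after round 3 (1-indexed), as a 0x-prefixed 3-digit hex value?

0xEDE

s_0 = plaintext = 0xF08
s_1 = Round(s_0, k_0) = 0xFE5
s_2 = Round(s_1, k_1) = 0xCFF
s_3 = Round(s_2, k_2) = 0xEDE
s_4 = Round(s_3, k_3) = 0x92D
s_5 = Round(s_4, k_4) = 0xA4B
s_6 = Round(s_5, k_5) = 0x605
s_7 = Round(s_6, k_6) = 0x802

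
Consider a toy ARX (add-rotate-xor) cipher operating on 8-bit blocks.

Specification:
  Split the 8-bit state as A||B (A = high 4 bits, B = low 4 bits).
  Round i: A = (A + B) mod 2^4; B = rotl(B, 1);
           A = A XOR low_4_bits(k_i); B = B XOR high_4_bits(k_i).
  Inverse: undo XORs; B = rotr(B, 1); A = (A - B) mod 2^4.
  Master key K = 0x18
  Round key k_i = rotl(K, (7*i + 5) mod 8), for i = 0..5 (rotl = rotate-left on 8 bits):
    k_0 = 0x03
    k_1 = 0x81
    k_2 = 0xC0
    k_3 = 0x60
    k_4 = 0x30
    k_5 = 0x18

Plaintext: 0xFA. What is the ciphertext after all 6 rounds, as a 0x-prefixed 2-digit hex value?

s_0 = plaintext = 0xFA
s_1 = Round(s_0, k_0) = 0xA5
s_2 = Round(s_1, k_1) = 0xE2
s_3 = Round(s_2, k_2) = 0x08
s_4 = Round(s_3, k_3) = 0x87
s_5 = Round(s_4, k_4) = 0xFD
s_6 = Round(s_5, k_5) = 0x4A

0x4A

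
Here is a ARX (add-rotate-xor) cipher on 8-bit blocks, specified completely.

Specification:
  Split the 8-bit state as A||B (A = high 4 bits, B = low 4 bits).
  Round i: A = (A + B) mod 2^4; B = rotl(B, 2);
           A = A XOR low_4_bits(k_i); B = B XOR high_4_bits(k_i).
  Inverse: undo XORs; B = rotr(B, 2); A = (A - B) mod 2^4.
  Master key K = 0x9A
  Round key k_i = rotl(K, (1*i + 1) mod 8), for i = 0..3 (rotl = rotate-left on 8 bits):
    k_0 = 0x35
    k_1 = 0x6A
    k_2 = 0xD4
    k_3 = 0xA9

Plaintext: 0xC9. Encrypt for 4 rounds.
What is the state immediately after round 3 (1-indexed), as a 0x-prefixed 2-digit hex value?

s_0 = plaintext = 0xC9
s_1 = Round(s_0, k_0) = 0x05
s_2 = Round(s_1, k_1) = 0xF3
s_3 = Round(s_2, k_2) = 0x61
s_4 = Round(s_3, k_3) = 0xEE

0x61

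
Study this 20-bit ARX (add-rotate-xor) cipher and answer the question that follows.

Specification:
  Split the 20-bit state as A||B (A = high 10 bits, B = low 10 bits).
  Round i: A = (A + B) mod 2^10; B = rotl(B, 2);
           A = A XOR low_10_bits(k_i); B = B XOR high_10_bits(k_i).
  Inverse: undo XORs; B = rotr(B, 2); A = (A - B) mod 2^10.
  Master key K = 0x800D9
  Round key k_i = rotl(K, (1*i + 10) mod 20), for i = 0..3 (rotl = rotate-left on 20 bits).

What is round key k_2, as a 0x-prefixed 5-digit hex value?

0xD9800

K = 0x800D9
k_0 = rotl(K, (1*0+10) mod 20) = rotl(K, 10) = 0x36600
k_1 = rotl(K, (1*1+10) mod 20) = rotl(K, 11) = 0x6CC00
k_2 = rotl(K, (1*2+10) mod 20) = rotl(K, 12) = 0xD9800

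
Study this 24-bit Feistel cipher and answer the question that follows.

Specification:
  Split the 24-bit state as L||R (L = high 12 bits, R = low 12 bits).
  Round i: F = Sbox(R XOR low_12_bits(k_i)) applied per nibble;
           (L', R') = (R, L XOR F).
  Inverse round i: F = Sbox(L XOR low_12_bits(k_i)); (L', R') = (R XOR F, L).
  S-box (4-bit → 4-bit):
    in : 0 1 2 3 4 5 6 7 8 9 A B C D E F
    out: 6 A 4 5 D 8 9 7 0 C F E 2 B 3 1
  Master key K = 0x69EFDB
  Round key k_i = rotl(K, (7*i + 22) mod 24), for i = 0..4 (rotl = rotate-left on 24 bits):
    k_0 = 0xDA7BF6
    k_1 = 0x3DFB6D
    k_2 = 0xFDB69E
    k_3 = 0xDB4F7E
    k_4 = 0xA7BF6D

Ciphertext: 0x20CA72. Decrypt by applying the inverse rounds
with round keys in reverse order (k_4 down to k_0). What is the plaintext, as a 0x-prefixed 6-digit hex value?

0xCEDAAB

s_0 = ciphertext = 0x20CA72
s_1 = InvRound(s_0, k_4) = 0x1E820C
s_2 = InvRound(s_1, k_3) = 0x1C51E8
s_3 = InvRound(s_2, k_2) = 0x6661C5
s_4 = InvRound(s_3, k_1) = 0xAAB666
s_5 = InvRound(s_4, k_0) = 0xCEDAAB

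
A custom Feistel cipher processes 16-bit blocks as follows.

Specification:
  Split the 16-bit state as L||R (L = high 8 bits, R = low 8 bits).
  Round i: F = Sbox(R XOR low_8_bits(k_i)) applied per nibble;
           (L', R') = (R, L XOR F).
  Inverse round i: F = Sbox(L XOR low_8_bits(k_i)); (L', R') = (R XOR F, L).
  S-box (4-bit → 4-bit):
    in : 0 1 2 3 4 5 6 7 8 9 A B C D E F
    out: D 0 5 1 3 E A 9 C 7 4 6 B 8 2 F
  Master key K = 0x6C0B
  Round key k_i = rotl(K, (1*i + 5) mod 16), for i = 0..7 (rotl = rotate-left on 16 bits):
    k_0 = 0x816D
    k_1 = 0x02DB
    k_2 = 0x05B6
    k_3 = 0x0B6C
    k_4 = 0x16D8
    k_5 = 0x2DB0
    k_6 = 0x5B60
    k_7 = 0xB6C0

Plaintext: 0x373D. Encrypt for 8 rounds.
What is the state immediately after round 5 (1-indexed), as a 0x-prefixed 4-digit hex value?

s_0 = plaintext = 0x373D
s_1 = Round(s_0, k_0) = 0x3DDA
s_2 = Round(s_1, k_1) = 0xDAED
s_3 = Round(s_2, k_2) = 0xED3C
s_4 = Round(s_3, k_3) = 0x3C00
s_5 = Round(s_4, k_4) = 0x00B0
s_6 = Round(s_5, k_5) = 0xB0DD
s_7 = Round(s_6, k_6) = 0xDDD8
s_8 = Round(s_7, k_7) = 0xD8D1

0x00B0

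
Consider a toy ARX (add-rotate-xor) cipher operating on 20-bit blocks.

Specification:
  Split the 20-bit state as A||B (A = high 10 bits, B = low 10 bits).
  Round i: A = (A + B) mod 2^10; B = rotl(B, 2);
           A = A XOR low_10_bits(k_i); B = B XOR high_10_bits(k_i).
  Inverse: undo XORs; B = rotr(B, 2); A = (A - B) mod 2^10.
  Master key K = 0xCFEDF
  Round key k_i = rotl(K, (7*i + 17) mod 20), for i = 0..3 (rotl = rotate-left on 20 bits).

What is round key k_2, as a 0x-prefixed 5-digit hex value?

0x6FE7F

K = 0xCFEDF
k_0 = rotl(K, (7*0+17) mod 20) = rotl(K, 17) = 0xF9FDB
k_1 = rotl(K, (7*1+17) mod 20) = rotl(K, 4) = 0xFEDFC
k_2 = rotl(K, (7*2+17) mod 20) = rotl(K, 11) = 0x6FE7F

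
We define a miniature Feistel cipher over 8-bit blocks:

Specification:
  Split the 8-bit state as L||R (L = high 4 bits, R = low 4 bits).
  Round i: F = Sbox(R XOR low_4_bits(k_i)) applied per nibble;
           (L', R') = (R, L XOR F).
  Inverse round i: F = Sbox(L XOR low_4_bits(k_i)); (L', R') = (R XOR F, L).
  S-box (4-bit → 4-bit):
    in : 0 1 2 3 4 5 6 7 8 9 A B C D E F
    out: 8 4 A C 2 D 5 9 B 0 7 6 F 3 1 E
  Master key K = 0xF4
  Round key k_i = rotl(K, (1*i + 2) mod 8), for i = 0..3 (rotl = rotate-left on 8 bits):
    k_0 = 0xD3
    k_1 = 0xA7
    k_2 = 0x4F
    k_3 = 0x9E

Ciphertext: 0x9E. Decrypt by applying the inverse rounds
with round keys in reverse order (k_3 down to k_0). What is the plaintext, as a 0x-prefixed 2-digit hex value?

s_0 = ciphertext = 0x9E
s_1 = InvRound(s_0, k_3) = 0x79
s_2 = InvRound(s_1, k_2) = 0x27
s_3 = InvRound(s_2, k_1) = 0xA2
s_4 = InvRound(s_3, k_0) = 0x2A

0x2A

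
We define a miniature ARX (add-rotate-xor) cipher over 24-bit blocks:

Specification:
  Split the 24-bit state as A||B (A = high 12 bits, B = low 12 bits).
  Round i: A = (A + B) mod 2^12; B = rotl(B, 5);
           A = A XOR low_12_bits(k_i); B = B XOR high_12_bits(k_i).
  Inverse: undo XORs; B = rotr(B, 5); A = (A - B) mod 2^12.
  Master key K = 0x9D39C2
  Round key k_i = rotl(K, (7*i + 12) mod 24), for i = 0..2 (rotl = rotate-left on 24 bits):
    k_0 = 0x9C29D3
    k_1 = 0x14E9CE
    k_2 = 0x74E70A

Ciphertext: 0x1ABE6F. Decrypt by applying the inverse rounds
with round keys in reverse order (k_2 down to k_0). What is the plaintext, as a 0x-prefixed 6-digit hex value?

s_0 = ciphertext = 0x1ABE6F
s_1 = InvRound(s_0, k_2) = 0x5D80C9
s_2 = InvRound(s_1, k_1) = 0x88A38C
s_3 = InvRound(s_2, k_0) = 0xA07752

0xA07752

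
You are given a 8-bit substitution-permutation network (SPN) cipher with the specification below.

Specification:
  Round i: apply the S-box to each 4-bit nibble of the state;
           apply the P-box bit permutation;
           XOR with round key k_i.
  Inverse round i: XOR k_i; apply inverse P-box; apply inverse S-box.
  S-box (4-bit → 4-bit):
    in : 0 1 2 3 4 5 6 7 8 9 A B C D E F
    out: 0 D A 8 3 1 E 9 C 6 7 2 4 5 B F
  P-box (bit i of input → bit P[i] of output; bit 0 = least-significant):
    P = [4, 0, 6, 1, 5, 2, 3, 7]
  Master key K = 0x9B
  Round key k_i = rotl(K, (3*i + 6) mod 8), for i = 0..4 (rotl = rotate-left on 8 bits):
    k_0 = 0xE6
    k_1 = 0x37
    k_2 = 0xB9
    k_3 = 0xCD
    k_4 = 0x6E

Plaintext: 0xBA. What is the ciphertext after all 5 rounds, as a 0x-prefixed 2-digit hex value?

0x4A

s_0 = plaintext = 0xBA
s_1 = Round(s_0, k_0) = 0xB3
s_2 = Round(s_1, k_1) = 0x31
s_3 = Round(s_2, k_2) = 0x6B
s_4 = Round(s_3, k_3) = 0x40
s_5 = Round(s_4, k_4) = 0x4A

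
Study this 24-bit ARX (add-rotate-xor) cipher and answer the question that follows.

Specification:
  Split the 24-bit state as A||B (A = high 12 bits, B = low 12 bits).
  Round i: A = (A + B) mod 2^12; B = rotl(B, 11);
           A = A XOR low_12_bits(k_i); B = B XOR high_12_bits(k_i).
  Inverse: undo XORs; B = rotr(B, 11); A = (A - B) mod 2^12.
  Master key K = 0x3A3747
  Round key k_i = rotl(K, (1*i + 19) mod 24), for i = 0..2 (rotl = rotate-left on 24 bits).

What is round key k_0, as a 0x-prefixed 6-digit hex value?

K = 0x3A3747
k_0 = rotl(K, (1*0+19) mod 24) = rotl(K, 19) = 0x39D1BA

0x39D1BA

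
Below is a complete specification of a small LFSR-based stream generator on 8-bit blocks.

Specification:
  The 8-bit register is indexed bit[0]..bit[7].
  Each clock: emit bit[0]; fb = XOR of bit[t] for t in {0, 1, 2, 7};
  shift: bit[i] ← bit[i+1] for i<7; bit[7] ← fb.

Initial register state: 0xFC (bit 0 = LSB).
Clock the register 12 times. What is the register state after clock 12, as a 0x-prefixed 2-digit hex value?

0x69

reg_0 = 0xFC
clock 1: out=0, reg = 0x7E
clock 2: out=0, reg = 0x3F
clock 3: out=1, reg = 0x9F
clock 4: out=1, reg = 0x4F
clock 5: out=1, reg = 0xA7
clock 6: out=1, reg = 0x53
clock 7: out=1, reg = 0x29
clock 8: out=1, reg = 0x94
clock 9: out=0, reg = 0x4A
clock 10: out=0, reg = 0xA5
clock 11: out=1, reg = 0xD2
clock 12: out=0, reg = 0x69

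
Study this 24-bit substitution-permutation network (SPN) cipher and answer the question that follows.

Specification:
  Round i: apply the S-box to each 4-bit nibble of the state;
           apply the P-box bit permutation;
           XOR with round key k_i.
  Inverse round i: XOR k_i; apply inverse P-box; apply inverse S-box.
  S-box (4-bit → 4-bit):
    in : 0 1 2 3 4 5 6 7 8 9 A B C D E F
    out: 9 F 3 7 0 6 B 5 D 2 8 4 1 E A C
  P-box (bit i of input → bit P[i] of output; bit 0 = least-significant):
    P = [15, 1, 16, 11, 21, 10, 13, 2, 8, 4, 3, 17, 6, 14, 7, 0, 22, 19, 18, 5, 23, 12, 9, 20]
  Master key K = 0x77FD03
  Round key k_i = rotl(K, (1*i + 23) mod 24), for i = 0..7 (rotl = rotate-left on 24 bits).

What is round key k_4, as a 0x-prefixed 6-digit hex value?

K = 0x77FD03
k_0 = rotl(K, (1*0+23) mod 24) = rotl(K, 23) = 0xBBFE81
k_1 = rotl(K, (1*1+23) mod 24) = rotl(K, 0) = 0x77FD03
k_2 = rotl(K, (1*2+23) mod 24) = rotl(K, 1) = 0xEFFA06
k_3 = rotl(K, (1*3+23) mod 24) = rotl(K, 2) = 0xDFF40D
k_4 = rotl(K, (1*4+23) mod 24) = rotl(K, 3) = 0xBFE81B

0xBFE81B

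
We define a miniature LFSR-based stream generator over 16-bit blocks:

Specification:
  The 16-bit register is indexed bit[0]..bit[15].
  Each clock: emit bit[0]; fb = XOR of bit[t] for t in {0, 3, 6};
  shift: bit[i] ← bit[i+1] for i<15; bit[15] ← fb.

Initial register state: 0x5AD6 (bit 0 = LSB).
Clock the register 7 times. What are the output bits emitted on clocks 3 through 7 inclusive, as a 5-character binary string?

reg_0 = 0x5AD6
clock 1: out=0, reg = 0xAD6B
clock 2: out=1, reg = 0xD6B5
clock 3: out=1, reg = 0xEB5A
clock 4: out=0, reg = 0x75AD
clock 5: out=1, reg = 0x3AD6
clock 6: out=0, reg = 0x9D6B
clock 7: out=1, reg = 0xCEB5

10101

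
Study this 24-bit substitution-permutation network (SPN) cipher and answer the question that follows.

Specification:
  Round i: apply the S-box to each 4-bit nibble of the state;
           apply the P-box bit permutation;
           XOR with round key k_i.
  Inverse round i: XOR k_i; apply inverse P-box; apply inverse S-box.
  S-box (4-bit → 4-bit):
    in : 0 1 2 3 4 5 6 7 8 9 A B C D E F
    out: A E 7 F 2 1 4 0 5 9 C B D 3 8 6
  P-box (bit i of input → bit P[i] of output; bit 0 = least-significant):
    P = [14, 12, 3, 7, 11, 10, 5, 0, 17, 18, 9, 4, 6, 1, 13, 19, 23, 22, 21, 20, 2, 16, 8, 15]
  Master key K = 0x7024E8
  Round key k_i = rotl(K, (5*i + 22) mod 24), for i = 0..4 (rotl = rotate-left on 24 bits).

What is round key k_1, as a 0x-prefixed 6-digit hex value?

0x812743

K = 0x7024E8
k_0 = rotl(K, (5*0+22) mod 24) = rotl(K, 22) = 0x1C093A
k_1 = rotl(K, (5*1+22) mod 24) = rotl(K, 3) = 0x812743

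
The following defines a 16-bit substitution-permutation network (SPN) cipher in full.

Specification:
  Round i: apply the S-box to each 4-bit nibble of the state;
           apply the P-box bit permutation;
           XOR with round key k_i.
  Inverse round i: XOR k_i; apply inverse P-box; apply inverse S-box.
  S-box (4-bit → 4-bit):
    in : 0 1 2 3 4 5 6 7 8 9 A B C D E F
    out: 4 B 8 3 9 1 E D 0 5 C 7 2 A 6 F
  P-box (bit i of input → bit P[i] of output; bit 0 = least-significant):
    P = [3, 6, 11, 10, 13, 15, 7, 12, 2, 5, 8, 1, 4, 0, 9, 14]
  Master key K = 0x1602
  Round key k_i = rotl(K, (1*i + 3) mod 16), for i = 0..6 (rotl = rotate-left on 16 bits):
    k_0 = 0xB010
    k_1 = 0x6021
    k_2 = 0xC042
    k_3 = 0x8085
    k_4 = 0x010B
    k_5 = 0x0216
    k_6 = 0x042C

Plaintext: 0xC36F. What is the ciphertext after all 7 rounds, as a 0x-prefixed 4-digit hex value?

s_0 = plaintext = 0xC36F
s_1 = Round(s_0, k_0) = 0x2CFD
s_2 = Round(s_1, k_1) = 0x94C1
s_3 = Round(s_2, k_2) = 0x461C
s_4 = Round(s_3, k_3) = 0x71F7
s_5 = Round(s_4, k_4) = 0xFFB5
s_6 = Round(s_5, k_5) = 0xE1A9
s_7 = Round(s_6, k_6) = 0x1E83

0x1E83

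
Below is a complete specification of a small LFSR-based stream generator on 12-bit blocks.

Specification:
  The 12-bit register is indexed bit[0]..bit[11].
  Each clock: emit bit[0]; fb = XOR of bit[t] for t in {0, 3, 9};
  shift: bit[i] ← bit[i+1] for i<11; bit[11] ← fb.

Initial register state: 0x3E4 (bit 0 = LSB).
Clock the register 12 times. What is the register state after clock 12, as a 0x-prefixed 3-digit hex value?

reg_0 = 0x3E4
clock 1: out=0, reg = 0x9F2
clock 2: out=0, reg = 0x4F9
clock 3: out=1, reg = 0x27C
clock 4: out=0, reg = 0x13E
clock 5: out=0, reg = 0x89F
clock 6: out=1, reg = 0x44F
clock 7: out=1, reg = 0x227
clock 8: out=1, reg = 0x113
clock 9: out=1, reg = 0x889
clock 10: out=1, reg = 0x444
clock 11: out=0, reg = 0x222
clock 12: out=0, reg = 0x911

0x911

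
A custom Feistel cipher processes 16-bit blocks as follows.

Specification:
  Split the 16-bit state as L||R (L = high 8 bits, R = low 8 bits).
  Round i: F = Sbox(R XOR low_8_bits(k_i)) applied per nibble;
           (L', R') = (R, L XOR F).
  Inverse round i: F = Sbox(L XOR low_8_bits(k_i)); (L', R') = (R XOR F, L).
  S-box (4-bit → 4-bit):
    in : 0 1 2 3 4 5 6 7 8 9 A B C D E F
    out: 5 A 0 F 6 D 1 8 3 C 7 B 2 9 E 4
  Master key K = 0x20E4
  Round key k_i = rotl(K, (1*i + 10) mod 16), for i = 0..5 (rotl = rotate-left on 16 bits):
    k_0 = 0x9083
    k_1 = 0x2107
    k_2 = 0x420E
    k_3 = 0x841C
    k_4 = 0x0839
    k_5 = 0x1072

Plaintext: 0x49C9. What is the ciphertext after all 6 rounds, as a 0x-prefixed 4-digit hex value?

0xD019

s_0 = plaintext = 0x49C9
s_1 = Round(s_0, k_0) = 0xC92E
s_2 = Round(s_1, k_1) = 0x2EC5
s_3 = Round(s_2, k_2) = 0xC505
s_4 = Round(s_3, k_3) = 0x0569
s_5 = Round(s_4, k_4) = 0x69D0
s_6 = Round(s_5, k_5) = 0xD019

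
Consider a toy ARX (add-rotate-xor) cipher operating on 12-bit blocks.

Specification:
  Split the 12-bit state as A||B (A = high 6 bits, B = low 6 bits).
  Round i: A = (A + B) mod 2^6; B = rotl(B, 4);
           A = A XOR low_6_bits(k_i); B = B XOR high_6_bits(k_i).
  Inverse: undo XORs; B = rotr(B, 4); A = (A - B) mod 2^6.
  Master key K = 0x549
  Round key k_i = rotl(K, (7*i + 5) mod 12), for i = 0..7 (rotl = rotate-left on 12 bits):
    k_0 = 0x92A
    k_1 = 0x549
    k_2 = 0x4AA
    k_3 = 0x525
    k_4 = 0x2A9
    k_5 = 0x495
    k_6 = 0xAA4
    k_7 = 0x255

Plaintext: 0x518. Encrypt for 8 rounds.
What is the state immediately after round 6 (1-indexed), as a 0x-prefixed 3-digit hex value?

0xA2C

s_0 = plaintext = 0x518
s_1 = Round(s_0, k_0) = 0x1A2
s_2 = Round(s_1, k_1) = 0x87D
s_3 = Round(s_2, k_2) = 0xD0D
s_4 = Round(s_3, k_3) = 0x907
s_5 = Round(s_4, k_4) = 0x0BB
s_6 = Round(s_5, k_5) = 0xA2C
s_7 = Round(s_6, k_6) = 0xC21
s_8 = Round(s_7, k_7) = 0x111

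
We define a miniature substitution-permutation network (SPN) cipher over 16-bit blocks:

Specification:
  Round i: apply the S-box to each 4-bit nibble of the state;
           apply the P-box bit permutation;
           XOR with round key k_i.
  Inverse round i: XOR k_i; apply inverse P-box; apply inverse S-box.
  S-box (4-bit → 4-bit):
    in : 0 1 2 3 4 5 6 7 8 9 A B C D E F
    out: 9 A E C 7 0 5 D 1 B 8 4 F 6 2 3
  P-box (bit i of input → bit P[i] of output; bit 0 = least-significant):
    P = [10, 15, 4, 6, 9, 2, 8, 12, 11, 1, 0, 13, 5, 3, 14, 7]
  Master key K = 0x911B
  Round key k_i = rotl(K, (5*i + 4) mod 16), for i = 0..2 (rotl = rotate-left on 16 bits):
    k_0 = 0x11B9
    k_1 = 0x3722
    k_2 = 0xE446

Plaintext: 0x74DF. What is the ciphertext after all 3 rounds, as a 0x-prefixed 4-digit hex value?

0x3DF8

s_0 = plaintext = 0x74DF
s_1 = Round(s_0, k_0) = 0xDC1E
s_2 = Round(s_1, k_1) = 0xCF2D
s_3 = Round(s_2, k_2) = 0x3DF8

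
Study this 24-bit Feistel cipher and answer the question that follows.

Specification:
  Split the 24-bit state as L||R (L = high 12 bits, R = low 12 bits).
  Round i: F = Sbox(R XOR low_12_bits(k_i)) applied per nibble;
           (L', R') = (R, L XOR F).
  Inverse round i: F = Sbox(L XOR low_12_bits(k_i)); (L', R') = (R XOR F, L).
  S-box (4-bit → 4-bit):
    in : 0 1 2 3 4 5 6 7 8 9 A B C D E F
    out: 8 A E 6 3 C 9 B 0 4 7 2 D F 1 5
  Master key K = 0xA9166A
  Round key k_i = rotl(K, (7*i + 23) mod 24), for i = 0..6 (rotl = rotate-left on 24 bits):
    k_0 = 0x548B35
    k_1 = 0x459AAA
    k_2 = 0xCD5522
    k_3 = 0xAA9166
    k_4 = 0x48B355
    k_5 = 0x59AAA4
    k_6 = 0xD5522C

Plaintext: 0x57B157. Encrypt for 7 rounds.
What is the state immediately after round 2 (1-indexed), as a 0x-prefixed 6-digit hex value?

s_0 = plaintext = 0x57B157
s_1 = Round(s_0, k_0) = 0x1572E5
s_2 = Round(s_1, k_1) = 0x2E5162
s_3 = Round(s_2, k_2) = 0x1621DD
s_4 = Round(s_3, k_3) = 0x1DD940
s_5 = Round(s_4, k_4) = 0x940671
s_6 = Round(s_5, k_5) = 0x6714BC
s_7 = Round(s_6, k_6) = 0x4BCF39

0x2E5162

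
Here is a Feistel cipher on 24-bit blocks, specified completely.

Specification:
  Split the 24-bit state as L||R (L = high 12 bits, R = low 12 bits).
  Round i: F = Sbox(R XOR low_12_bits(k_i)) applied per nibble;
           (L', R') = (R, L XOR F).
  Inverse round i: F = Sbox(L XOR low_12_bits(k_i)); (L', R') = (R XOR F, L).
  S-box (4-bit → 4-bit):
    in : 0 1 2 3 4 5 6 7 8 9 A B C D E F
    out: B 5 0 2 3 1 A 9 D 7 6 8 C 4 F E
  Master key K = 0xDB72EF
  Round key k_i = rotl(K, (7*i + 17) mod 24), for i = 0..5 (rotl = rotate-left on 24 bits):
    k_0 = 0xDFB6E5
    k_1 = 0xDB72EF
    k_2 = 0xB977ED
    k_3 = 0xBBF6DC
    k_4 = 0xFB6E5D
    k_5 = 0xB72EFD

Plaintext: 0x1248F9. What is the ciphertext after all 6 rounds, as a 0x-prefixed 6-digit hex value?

s_0 = plaintext = 0x1248F9
s_1 = Round(s_0, k_0) = 0x8F9E78
s_2 = Round(s_1, k_1) = 0xE78480
s_3 = Round(s_2, k_2) = 0x480CDC
s_4 = Round(s_3, k_3) = 0xCDC23B
s_5 = Round(s_4, k_4) = 0x23B076
s_6 = Round(s_5, k_5) = 0x076DE3

0x076DE3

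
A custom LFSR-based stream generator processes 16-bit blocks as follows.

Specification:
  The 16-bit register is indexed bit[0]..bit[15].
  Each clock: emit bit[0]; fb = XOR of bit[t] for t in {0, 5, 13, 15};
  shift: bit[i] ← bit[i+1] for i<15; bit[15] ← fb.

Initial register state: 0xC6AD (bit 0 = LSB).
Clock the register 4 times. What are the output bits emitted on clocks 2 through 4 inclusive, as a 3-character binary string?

011

reg_0 = 0xC6AD
clock 1: out=1, reg = 0xE356
clock 2: out=0, reg = 0x71AB
clock 3: out=1, reg = 0xB8D5
clock 4: out=1, reg = 0xDC6A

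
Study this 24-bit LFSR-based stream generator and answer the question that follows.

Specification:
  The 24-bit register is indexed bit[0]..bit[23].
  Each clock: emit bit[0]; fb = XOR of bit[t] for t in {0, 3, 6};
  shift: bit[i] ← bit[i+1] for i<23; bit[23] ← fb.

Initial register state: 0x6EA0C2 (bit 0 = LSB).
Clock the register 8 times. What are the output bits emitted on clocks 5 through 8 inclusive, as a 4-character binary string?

0011

reg_0 = 0x6EA0C2
clock 1: out=0, reg = 0xB75061
clock 2: out=1, reg = 0x5BA830
clock 3: out=0, reg = 0x2DD418
clock 4: out=0, reg = 0x96EA0C
clock 5: out=0, reg = 0xCB7506
clock 6: out=0, reg = 0x65BA83
clock 7: out=1, reg = 0xB2DD41
clock 8: out=1, reg = 0x596EA0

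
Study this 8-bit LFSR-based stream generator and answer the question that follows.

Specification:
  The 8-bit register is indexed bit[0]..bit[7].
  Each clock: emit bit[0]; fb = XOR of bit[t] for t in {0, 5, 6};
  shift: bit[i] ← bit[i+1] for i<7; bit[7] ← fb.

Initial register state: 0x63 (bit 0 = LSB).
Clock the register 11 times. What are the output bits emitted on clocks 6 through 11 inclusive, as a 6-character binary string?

reg_0 = 0x63
clock 1: out=1, reg = 0xB1
clock 2: out=1, reg = 0x58
clock 3: out=0, reg = 0xAC
clock 4: out=0, reg = 0xD6
clock 5: out=0, reg = 0xEB
clock 6: out=1, reg = 0xF5
clock 7: out=1, reg = 0xFA
clock 8: out=0, reg = 0x7D
clock 9: out=1, reg = 0xBE
clock 10: out=0, reg = 0xDF
clock 11: out=1, reg = 0x6F

110101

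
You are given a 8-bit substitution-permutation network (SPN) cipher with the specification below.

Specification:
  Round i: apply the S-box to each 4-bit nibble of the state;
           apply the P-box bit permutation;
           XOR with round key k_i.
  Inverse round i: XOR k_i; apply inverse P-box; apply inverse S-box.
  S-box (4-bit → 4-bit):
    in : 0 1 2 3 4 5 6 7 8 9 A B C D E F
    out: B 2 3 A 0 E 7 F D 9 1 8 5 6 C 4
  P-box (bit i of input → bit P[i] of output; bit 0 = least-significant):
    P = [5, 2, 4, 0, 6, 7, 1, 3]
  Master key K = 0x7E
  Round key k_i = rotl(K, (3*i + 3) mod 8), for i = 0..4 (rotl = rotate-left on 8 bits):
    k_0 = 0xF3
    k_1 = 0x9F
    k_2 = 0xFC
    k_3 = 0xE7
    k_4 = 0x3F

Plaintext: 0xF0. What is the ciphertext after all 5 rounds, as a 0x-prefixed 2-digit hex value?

s_0 = plaintext = 0xF0
s_1 = Round(s_0, k_0) = 0xD4
s_2 = Round(s_1, k_1) = 0x1D
s_3 = Round(s_2, k_2) = 0x68
s_4 = Round(s_3, k_3) = 0x14
s_5 = Round(s_4, k_4) = 0xBF

0xBF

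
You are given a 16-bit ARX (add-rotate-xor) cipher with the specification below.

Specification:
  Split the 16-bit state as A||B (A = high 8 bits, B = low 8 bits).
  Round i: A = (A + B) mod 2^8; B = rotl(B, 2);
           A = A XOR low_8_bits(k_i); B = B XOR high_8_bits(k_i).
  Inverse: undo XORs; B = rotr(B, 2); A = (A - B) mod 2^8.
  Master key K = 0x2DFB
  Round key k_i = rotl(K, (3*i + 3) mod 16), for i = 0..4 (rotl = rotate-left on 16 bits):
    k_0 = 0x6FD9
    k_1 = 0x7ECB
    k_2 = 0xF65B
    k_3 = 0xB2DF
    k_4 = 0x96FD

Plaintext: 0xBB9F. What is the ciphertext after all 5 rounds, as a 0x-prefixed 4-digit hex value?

s_0 = plaintext = 0xBB9F
s_1 = Round(s_0, k_0) = 0x8311
s_2 = Round(s_1, k_1) = 0x5F3A
s_3 = Round(s_2, k_2) = 0xC21E
s_4 = Round(s_3, k_3) = 0x3FCA
s_5 = Round(s_4, k_4) = 0xF4BD

0xF4BD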